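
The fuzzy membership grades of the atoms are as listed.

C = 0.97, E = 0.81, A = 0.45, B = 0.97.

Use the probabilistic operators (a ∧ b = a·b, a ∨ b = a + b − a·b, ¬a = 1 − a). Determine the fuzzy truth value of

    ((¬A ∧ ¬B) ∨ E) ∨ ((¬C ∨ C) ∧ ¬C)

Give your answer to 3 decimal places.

0.819

¬A = 1 − 0.4500 = 0.5500
¬B = 1 − 0.9700 = 0.0300
¬A ∧ ¬B = a·b on (0.5500, 0.0300) = 0.0165
(¬A ∧ ¬B) ∨ E = a + b − a·b on (0.0165, 0.8100) = 0.8131
¬C = 1 − 0.9700 = 0.0300
¬C ∨ C = a + b − a·b on (0.0300, 0.9700) = 0.9709
¬C = 1 − 0.9700 = 0.0300
(¬C ∨ C) ∧ ¬C = a·b on (0.9709, 0.0300) = 0.0291
((¬A ∧ ¬B) ∨ E) ∨ ((¬C ∨ C) ∧ ¬C) = a + b − a·b on (0.8131, 0.0291) = 0.8186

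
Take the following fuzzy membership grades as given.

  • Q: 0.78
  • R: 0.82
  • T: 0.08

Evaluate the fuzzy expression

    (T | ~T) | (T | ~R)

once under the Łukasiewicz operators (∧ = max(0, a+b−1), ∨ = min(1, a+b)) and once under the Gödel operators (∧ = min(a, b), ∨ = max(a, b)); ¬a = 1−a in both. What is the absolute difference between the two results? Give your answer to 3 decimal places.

Under Łukasiewicz:
  ~T = 1 − 0.08 = 0.92
  T | ~T = min(1, a+b) on (0.08, 0.92) = 1.00
  ~R = 1 − 0.82 = 0.18
  T | ~R = min(1, a+b) on (0.08, 0.18) = 0.26
  (T | ~T) | (T | ~R) = min(1, a+b) on (1.00, 0.26) = 1.00
  → value = 1.0000
Under Gödel:
  ~T = 1 − 0.08 = 0.92
  T | ~T = max(a, b) on (0.08, 0.92) = 0.92
  ~R = 1 − 0.82 = 0.18
  T | ~R = max(a, b) on (0.08, 0.18) = 0.18
  (T | ~T) | (T | ~R) = max(a, b) on (0.92, 0.18) = 0.92
  → value = 0.9200
|1.0000 − 0.9200| = 0.080

0.080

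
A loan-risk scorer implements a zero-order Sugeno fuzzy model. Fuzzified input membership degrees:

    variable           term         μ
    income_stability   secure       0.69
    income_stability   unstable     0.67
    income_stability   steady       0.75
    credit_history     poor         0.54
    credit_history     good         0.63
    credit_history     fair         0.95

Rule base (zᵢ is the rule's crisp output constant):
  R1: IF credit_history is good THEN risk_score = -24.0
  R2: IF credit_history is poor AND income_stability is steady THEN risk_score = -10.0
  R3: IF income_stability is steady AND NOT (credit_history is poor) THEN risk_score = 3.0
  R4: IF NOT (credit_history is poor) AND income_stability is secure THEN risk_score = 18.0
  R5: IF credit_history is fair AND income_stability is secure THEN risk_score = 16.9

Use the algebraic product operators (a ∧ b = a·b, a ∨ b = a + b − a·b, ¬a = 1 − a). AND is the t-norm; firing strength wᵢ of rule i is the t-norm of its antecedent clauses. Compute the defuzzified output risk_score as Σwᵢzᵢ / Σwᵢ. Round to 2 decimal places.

-0.57

R1 (z=-24.0): good=0.63 → w = 0.6300
R2 (z=-10.0): poor=0.54, steady=0.75; AND[a·b] → w = 0.4050
R3 (z=3.0): steady=0.75, ¬poor=1−0.54=0.46; AND[a·b] → w = 0.3450
R4 (z=18.0): ¬poor=1−0.54=0.46, secure=0.69; AND[a·b] → w = 0.3174
R5 (z=16.9): fair=0.95, secure=0.69; AND[a·b] → w = 0.6555
Weighted average = (0.6300·-24.0 + 0.4050·-10.0 + 0.3450·3.0 + 0.3174·18.0 + 0.6555·16.9) / (0.6300 + 0.4050 + 0.3450 + 0.3174 + 0.6555)
  = -1.3439 / 2.3529 = -0.57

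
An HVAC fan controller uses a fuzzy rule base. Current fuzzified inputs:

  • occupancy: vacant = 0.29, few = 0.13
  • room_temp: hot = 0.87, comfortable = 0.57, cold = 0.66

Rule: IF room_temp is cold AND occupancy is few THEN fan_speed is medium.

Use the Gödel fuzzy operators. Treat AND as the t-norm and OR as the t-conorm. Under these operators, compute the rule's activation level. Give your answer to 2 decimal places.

0.13

firing strength: cold=0.66, few=0.13; AND[min(a, b)] → w = 0.13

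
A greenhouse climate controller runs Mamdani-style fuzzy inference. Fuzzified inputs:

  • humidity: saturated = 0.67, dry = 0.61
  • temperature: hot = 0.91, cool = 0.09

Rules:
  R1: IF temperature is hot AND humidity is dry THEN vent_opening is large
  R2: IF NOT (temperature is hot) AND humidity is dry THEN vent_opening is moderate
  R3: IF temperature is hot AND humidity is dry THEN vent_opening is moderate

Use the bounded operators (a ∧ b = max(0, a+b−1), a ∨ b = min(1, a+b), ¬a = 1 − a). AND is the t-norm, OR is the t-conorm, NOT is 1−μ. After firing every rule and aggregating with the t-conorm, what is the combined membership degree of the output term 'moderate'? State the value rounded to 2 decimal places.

R1: hot=0.91, dry=0.61; AND[max(0, a+b−1)] → w = 0.52
R2: ¬hot=1−0.91=0.09, dry=0.61; AND[max(0, a+b−1)] → w = 0.00
R3: hot=0.91, dry=0.61; AND[max(0, a+b−1)] → w = 0.52
Rules with consequent 'moderate': {R2, R3} → strengths 0.00, 0.52
Aggregate via t-conorm [min(1, a+b)]: 0.52

0.52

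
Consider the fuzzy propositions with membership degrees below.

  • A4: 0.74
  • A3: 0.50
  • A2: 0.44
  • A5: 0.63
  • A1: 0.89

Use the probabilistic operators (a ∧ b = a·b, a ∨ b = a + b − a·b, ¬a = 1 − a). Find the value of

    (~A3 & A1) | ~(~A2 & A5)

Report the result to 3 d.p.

0.804

~A3 = 1 − 0.5000 = 0.5000
~A3 & A1 = a·b on (0.5000, 0.8900) = 0.4450
~A2 = 1 − 0.4400 = 0.5600
~A2 & A5 = a·b on (0.5600, 0.6300) = 0.3528
~(~A2 & A5) = 1 − 0.3528 = 0.6472
(~A3 & A1) | ~(~A2 & A5) = a + b − a·b on (0.4450, 0.6472) = 0.8042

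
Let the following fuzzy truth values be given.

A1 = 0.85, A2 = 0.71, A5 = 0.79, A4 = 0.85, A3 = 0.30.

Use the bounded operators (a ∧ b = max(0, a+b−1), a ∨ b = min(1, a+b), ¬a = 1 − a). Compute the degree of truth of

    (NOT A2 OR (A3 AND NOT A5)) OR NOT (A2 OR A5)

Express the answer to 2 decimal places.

NOT A2 = 1 − 0.71 = 0.29
NOT A5 = 1 − 0.79 = 0.21
A3 AND NOT A5 = max(0, a+b−1) on (0.30, 0.21) = 0.00
NOT A2 OR (A3 AND NOT A5) = min(1, a+b) on (0.29, 0.00) = 0.29
A2 OR A5 = min(1, a+b) on (0.71, 0.79) = 1.00
NOT (A2 OR A5) = 1 − 1.00 = 0.00
(NOT A2 OR (A3 AND NOT A5)) OR NOT (A2 OR A5) = min(1, a+b) on (0.29, 0.00) = 0.29

0.29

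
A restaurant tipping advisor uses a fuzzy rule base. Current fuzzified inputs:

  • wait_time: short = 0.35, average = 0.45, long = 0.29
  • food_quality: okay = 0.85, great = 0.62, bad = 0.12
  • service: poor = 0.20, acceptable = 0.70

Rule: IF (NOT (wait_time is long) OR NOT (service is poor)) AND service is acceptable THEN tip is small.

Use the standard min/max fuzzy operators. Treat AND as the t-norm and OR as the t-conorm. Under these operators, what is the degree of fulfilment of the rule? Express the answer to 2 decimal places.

firing strength: (¬long=1−0.29=0.71 OR ¬poor=1−0.20=0.80) = 0.80; AND[min(a, b)] with acceptable=0.70 → w = 0.70

0.70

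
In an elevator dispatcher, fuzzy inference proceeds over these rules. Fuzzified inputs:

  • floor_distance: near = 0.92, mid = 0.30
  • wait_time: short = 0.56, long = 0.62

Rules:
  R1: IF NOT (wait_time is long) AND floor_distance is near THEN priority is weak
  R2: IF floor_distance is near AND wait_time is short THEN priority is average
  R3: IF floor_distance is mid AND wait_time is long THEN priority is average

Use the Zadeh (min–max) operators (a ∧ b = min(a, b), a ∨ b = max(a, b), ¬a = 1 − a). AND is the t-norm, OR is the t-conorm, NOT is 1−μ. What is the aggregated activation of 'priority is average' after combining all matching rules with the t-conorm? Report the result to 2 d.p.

R1: ¬long=1−0.62=0.38, near=0.92; AND[min(a, b)] → w = 0.38
R2: near=0.92, short=0.56; AND[min(a, b)] → w = 0.56
R3: mid=0.30, long=0.62; AND[min(a, b)] → w = 0.30
Rules with consequent 'average': {R2, R3} → strengths 0.56, 0.30
Aggregate via t-conorm [max(a, b)]: 0.56

0.56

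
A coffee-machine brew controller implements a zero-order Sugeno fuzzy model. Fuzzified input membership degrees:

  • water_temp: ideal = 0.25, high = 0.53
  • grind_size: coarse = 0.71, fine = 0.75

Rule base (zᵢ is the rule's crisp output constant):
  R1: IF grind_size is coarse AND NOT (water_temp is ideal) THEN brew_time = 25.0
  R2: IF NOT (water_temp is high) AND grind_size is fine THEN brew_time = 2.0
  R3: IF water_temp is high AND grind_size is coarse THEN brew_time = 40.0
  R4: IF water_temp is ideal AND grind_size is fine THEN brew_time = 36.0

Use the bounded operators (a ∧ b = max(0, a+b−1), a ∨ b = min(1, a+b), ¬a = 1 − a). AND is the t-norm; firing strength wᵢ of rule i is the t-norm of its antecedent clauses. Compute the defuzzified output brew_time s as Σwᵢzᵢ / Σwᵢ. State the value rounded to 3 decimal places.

R1 (z=25.0): coarse=0.71, ¬ideal=1−0.25=0.75; AND[max(0, a+b−1)] → w = 0.46
R2 (z=2.0): ¬high=1−0.53=0.47, fine=0.75; AND[max(0, a+b−1)] → w = 0.22
R3 (z=40.0): high=0.53, coarse=0.71; AND[max(0, a+b−1)] → w = 0.24
R4 (z=36.0): ideal=0.25, fine=0.75; AND[max(0, a+b−1)] → w = 0.00
Weighted average = (0.46·25.0 + 0.22·2.0 + 0.24·40.0 + 0.00·36.0) / (0.46 + 0.22 + 0.24 + 0.00)
  = 21.5400 / 0.9200 = 23.413

23.413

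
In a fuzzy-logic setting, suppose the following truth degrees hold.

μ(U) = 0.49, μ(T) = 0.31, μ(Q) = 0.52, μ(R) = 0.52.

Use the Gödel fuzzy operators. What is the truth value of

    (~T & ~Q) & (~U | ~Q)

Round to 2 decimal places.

0.48

~T = 1 − 0.31 = 0.69
~Q = 1 − 0.52 = 0.48
~T & ~Q = min(a, b) on (0.69, 0.48) = 0.48
~U = 1 − 0.49 = 0.51
~Q = 1 − 0.52 = 0.48
~U | ~Q = max(a, b) on (0.51, 0.48) = 0.51
(~T & ~Q) & (~U | ~Q) = min(a, b) on (0.48, 0.51) = 0.48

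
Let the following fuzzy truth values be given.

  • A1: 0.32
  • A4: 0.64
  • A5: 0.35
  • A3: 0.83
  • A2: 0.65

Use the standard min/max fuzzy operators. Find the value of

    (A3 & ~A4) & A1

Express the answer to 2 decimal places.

~A4 = 1 − 0.64 = 0.36
A3 & ~A4 = min(a, b) on (0.83, 0.36) = 0.36
(A3 & ~A4) & A1 = min(a, b) on (0.36, 0.32) = 0.32

0.32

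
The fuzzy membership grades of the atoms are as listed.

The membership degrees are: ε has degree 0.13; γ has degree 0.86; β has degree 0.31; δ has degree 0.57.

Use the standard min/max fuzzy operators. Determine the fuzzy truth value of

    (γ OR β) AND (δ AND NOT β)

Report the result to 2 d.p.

γ OR β = max(a, b) on (0.86, 0.31) = 0.86
NOT β = 1 − 0.31 = 0.69
δ AND NOT β = min(a, b) on (0.57, 0.69) = 0.57
(γ OR β) AND (δ AND NOT β) = min(a, b) on (0.86, 0.57) = 0.57

0.57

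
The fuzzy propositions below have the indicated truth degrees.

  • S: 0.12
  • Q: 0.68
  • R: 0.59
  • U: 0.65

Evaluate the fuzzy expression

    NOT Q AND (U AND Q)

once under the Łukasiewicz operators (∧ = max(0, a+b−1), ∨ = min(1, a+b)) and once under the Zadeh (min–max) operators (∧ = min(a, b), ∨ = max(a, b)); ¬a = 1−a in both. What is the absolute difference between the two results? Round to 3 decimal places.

0.320

Under Łukasiewicz:
  NOT Q = 1 − 0.68 = 0.32
  U AND Q = max(0, a+b−1) on (0.65, 0.68) = 0.33
  NOT Q AND (U AND Q) = max(0, a+b−1) on (0.32, 0.33) = 0.00
  → value = 0.0000
Under Zadeh (min–max):
  NOT Q = 1 − 0.68 = 0.32
  U AND Q = min(a, b) on (0.65, 0.68) = 0.65
  NOT Q AND (U AND Q) = min(a, b) on (0.32, 0.65) = 0.32
  → value = 0.3200
|0.0000 − 0.3200| = 0.320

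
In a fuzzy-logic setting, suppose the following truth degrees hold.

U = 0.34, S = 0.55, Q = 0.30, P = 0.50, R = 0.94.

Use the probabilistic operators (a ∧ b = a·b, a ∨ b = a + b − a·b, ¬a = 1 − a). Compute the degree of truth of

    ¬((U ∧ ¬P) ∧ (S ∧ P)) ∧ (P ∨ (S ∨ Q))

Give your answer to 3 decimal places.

0.803

¬P = 1 − 0.5000 = 0.5000
U ∧ ¬P = a·b on (0.3400, 0.5000) = 0.1700
S ∧ P = a·b on (0.5500, 0.5000) = 0.2750
(U ∧ ¬P) ∧ (S ∧ P) = a·b on (0.1700, 0.2750) = 0.0468
¬((U ∧ ¬P) ∧ (S ∧ P)) = 1 − 0.0468 = 0.9533
S ∨ Q = a + b − a·b on (0.5500, 0.3000) = 0.6850
P ∨ (S ∨ Q) = a + b − a·b on (0.5000, 0.6850) = 0.8425
¬((U ∧ ¬P) ∧ (S ∧ P)) ∧ (P ∨ (S ∨ Q)) = a·b on (0.9533, 0.8425) = 0.8031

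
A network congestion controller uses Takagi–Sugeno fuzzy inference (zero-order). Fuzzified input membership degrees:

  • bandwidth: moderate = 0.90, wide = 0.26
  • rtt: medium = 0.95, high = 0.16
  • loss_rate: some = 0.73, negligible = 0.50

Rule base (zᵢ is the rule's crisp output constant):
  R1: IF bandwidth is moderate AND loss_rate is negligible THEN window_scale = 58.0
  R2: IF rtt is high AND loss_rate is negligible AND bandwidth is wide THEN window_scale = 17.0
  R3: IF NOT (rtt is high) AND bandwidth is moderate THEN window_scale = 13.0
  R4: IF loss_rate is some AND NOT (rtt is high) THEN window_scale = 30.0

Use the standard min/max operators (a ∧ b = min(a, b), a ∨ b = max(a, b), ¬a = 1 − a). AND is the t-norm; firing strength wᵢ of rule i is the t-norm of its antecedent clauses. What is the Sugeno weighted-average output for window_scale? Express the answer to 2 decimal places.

R1 (z=58.0): moderate=0.90, negligible=0.50; AND[min(a, b)] → w = 0.50
R2 (z=17.0): high=0.16, negligible=0.50, wide=0.26; AND[min(a, b)] → w = 0.16
R3 (z=13.0): ¬high=1−0.16=0.84, moderate=0.90; AND[min(a, b)] → w = 0.84
R4 (z=30.0): some=0.73, ¬high=1−0.16=0.84; AND[min(a, b)] → w = 0.73
Weighted average = (0.50·58.0 + 0.16·17.0 + 0.84·13.0 + 0.73·30.0) / (0.50 + 0.16 + 0.84 + 0.73)
  = 64.5400 / 2.2300 = 28.94

28.94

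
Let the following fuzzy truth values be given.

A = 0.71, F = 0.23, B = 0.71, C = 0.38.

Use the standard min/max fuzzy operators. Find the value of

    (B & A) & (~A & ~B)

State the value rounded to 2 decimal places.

B & A = min(a, b) on (0.71, 0.71) = 0.71
~A = 1 − 0.71 = 0.29
~B = 1 − 0.71 = 0.29
~A & ~B = min(a, b) on (0.29, 0.29) = 0.29
(B & A) & (~A & ~B) = min(a, b) on (0.71, 0.29) = 0.29

0.29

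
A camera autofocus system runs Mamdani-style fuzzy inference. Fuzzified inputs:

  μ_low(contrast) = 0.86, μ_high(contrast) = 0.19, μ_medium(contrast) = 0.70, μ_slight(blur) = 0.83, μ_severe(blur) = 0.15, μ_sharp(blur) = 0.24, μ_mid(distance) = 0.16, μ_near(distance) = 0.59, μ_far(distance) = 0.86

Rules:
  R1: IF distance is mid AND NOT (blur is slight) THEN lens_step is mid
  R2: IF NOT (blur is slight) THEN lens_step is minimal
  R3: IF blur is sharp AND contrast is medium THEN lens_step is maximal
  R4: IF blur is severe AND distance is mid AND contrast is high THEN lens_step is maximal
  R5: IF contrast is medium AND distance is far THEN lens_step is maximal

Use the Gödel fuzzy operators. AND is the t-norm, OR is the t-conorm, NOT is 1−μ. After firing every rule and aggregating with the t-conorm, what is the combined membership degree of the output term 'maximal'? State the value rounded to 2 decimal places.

0.70

R1: mid=0.16, ¬slight=1−0.83=0.17; AND[min(a, b)] → w = 0.16
R2: ¬slight=1−0.83=0.17 → w = 0.17
R3: sharp=0.24, medium=0.70; AND[min(a, b)] → w = 0.24
R4: severe=0.15, mid=0.16, high=0.19; AND[min(a, b)] → w = 0.15
R5: medium=0.70, far=0.86; AND[min(a, b)] → w = 0.70
Rules with consequent 'maximal': {R3, R4, R5} → strengths 0.24, 0.15, 0.70
Aggregate via t-conorm [max(a, b)]: 0.70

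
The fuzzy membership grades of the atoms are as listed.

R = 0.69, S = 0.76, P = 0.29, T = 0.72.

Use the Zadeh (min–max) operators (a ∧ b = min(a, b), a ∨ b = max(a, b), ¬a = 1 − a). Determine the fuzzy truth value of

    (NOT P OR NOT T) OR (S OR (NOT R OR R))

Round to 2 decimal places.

0.76

NOT P = 1 − 0.29 = 0.71
NOT T = 1 − 0.72 = 0.28
NOT P OR NOT T = max(a, b) on (0.71, 0.28) = 0.71
NOT R = 1 − 0.69 = 0.31
NOT R OR R = max(a, b) on (0.31, 0.69) = 0.69
S OR (NOT R OR R) = max(a, b) on (0.76, 0.69) = 0.76
(NOT P OR NOT T) OR (S OR (NOT R OR R)) = max(a, b) on (0.71, 0.76) = 0.76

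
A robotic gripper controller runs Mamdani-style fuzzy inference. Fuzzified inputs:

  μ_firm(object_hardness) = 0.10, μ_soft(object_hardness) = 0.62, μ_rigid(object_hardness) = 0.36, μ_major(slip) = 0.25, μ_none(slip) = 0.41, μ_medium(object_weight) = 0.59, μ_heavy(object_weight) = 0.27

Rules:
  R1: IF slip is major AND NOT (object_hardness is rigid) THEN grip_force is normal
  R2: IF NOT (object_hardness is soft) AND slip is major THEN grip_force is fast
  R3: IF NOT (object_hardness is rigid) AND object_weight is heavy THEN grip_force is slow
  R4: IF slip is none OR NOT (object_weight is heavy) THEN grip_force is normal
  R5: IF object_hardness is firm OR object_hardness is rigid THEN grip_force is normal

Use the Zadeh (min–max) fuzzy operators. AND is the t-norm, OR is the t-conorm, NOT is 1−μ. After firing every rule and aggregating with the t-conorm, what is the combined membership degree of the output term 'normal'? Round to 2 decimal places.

0.73

R1: major=0.25, ¬rigid=1−0.36=0.64; AND[min(a, b)] → w = 0.25
R2: ¬soft=1−0.62=0.38, major=0.25; AND[min(a, b)] → w = 0.25
R3: ¬rigid=1−0.36=0.64, heavy=0.27; AND[min(a, b)] → w = 0.27
R4: none=0.41, ¬heavy=1−0.27=0.73; OR[max(a, b)] → w = 0.73
R5: firm=0.10, rigid=0.36; OR[max(a, b)] → w = 0.36
Rules with consequent 'normal': {R1, R4, R5} → strengths 0.25, 0.73, 0.36
Aggregate via t-conorm [max(a, b)]: 0.73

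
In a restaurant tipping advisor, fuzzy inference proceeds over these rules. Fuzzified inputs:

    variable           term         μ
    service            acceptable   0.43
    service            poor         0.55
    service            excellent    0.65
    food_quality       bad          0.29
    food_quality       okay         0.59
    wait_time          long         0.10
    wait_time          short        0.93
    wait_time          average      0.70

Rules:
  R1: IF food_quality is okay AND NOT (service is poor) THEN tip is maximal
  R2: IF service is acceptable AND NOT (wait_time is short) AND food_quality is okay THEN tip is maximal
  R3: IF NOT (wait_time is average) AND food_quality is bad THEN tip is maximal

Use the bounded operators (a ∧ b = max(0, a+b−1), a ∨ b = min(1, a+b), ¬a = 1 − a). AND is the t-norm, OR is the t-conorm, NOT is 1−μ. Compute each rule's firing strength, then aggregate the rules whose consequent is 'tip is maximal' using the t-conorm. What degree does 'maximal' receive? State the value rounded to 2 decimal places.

R1: okay=0.59, ¬poor=1−0.55=0.45; AND[max(0, a+b−1)] → w = 0.04
R2: acceptable=0.43, ¬short=1−0.93=0.07, okay=0.59; AND[max(0, a+b−1)] → w = 0.00
R3: ¬average=1−0.70=0.30, bad=0.29; AND[max(0, a+b−1)] → w = 0.00
Rules with consequent 'maximal': {R1, R2, R3} → strengths 0.04, 0.00, 0.00
Aggregate via t-conorm [min(1, a+b)]: 0.04

0.04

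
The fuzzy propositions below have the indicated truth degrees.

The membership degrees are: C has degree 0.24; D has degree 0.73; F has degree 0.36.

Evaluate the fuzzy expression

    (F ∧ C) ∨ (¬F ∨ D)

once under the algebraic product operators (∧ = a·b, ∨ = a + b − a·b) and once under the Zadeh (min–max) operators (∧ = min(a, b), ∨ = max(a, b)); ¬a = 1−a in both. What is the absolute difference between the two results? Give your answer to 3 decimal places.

Under algebraic product:
  F ∧ C = a·b on (0.3600, 0.2400) = 0.0864
  ¬F = 1 − 0.3600 = 0.6400
  ¬F ∨ D = a + b − a·b on (0.6400, 0.7300) = 0.9028
  (F ∧ C) ∨ (¬F ∨ D) = a + b − a·b on (0.0864, 0.9028) = 0.9112
  → value = 0.9112
Under Zadeh (min–max):
  F ∧ C = min(a, b) on (0.36, 0.24) = 0.24
  ¬F = 1 − 0.36 = 0.64
  ¬F ∨ D = max(a, b) on (0.64, 0.73) = 0.73
  (F ∧ C) ∨ (¬F ∨ D) = max(a, b) on (0.24, 0.73) = 0.73
  → value = 0.7300
|0.9112 − 0.7300| = 0.181

0.181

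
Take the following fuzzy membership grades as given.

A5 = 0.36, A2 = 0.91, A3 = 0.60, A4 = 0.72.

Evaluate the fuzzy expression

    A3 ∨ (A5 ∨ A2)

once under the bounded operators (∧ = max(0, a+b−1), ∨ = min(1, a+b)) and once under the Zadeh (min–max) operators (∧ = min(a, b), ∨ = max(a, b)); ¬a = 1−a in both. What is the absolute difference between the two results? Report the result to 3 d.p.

0.090

Under bounded:
  A5 ∨ A2 = min(1, a+b) on (0.36, 0.91) = 1.00
  A3 ∨ (A5 ∨ A2) = min(1, a+b) on (0.60, 1.00) = 1.00
  → value = 1.0000
Under Zadeh (min–max):
  A5 ∨ A2 = max(a, b) on (0.36, 0.91) = 0.91
  A3 ∨ (A5 ∨ A2) = max(a, b) on (0.60, 0.91) = 0.91
  → value = 0.9100
|1.0000 − 0.9100| = 0.090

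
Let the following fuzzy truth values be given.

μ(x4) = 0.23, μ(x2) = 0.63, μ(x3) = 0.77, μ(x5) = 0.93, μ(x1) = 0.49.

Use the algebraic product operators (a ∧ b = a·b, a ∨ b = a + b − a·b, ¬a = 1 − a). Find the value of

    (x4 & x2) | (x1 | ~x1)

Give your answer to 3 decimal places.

x4 & x2 = a·b on (0.2300, 0.6300) = 0.1449
~x1 = 1 − 0.4900 = 0.5100
x1 | ~x1 = a + b − a·b on (0.4900, 0.5100) = 0.7501
(x4 & x2) | (x1 | ~x1) = a + b − a·b on (0.1449, 0.7501) = 0.7863

0.786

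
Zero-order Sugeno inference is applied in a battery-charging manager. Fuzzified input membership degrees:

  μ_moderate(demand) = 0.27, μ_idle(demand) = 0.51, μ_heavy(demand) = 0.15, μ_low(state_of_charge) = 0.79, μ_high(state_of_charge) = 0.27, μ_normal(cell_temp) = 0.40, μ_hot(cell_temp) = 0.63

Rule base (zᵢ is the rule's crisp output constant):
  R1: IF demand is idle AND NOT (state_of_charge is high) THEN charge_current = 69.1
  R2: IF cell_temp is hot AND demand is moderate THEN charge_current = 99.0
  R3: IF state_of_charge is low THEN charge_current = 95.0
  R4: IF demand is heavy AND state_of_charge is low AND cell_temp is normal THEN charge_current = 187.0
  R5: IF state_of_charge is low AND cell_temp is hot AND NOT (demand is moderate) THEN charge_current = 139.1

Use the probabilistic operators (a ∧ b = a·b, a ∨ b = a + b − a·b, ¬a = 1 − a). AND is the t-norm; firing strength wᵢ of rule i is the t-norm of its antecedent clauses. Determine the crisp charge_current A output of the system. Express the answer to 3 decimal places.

101.552

R1 (z=69.1): idle=0.51, ¬high=1−0.27=0.73; AND[a·b] → w = 0.3723
R2 (z=99.0): hot=0.63, moderate=0.27; AND[a·b] → w = 0.1701
R3 (z=95.0): low=0.79 → w = 0.7900
R4 (z=187.0): heavy=0.15, low=0.79, normal=0.40; AND[a·b] → w = 0.0474
R5 (z=139.1): low=0.79, hot=0.63, ¬moderate=1−0.27=0.73; AND[a·b] → w = 0.3633
Weighted average = (0.3723·69.1 + 0.1701·99.0 + 0.7900·95.0 + 0.0474·187.0 + 0.3633·139.1) / (0.3723 + 0.1701 + 0.7900 + 0.0474 + 0.3633)
  = 177.0176 / 1.7431 = 101.552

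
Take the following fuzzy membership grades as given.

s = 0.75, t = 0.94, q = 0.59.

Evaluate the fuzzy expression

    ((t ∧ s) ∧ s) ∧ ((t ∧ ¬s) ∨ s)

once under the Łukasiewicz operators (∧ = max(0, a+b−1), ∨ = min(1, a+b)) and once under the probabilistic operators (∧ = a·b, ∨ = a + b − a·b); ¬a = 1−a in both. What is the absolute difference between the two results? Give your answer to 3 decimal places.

Under Łukasiewicz:
  t ∧ s = max(0, a+b−1) on (0.94, 0.75) = 0.69
  (t ∧ s) ∧ s = max(0, a+b−1) on (0.69, 0.75) = 0.44
  ¬s = 1 − 0.75 = 0.25
  t ∧ ¬s = max(0, a+b−1) on (0.94, 0.25) = 0.19
  (t ∧ ¬s) ∨ s = min(1, a+b) on (0.19, 0.75) = 0.94
  ((t ∧ s) ∧ s) ∧ ((t ∧ ¬s) ∨ s) = max(0, a+b−1) on (0.44, 0.94) = 0.38
  → value = 0.3800
Under probabilistic:
  t ∧ s = a·b on (0.9400, 0.7500) = 0.7050
  (t ∧ s) ∧ s = a·b on (0.7050, 0.7500) = 0.5287
  ¬s = 1 − 0.7500 = 0.2500
  t ∧ ¬s = a·b on (0.9400, 0.2500) = 0.2350
  (t ∧ ¬s) ∨ s = a + b − a·b on (0.2350, 0.7500) = 0.8087
  ((t ∧ s) ∧ s) ∧ ((t ∧ ¬s) ∨ s) = a·b on (0.5287, 0.8087) = 0.4276
  → value = 0.4276
|0.3800 − 0.4276| = 0.048

0.048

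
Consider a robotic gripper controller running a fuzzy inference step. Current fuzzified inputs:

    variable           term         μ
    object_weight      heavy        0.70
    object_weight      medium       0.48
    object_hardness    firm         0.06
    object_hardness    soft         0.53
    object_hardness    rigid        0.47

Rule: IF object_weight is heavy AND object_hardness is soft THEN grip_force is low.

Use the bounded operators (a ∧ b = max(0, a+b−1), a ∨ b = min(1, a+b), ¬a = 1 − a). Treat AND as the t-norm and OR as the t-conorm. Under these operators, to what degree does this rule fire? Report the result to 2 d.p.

firing strength: heavy=0.70, soft=0.53; AND[max(0, a+b−1)] → w = 0.23

0.23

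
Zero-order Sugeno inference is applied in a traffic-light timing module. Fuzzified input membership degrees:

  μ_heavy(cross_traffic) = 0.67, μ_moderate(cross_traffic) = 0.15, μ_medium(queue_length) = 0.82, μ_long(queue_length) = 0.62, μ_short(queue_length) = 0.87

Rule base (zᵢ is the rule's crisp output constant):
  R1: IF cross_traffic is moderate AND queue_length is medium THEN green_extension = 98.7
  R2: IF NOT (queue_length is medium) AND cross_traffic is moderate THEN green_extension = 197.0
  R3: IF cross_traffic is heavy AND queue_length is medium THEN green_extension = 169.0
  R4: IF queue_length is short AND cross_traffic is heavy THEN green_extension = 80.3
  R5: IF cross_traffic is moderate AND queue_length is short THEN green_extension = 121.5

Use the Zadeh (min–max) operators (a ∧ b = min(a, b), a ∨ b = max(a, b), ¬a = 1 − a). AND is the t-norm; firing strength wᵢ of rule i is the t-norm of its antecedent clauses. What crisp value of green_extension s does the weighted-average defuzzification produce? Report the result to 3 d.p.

R1 (z=98.7): moderate=0.15, medium=0.82; AND[min(a, b)] → w = 0.15
R2 (z=197.0): ¬medium=1−0.82=0.18, moderate=0.15; AND[min(a, b)] → w = 0.15
R3 (z=169.0): heavy=0.67, medium=0.82; AND[min(a, b)] → w = 0.67
R4 (z=80.3): short=0.87, heavy=0.67; AND[min(a, b)] → w = 0.67
R5 (z=121.5): moderate=0.15, short=0.87; AND[min(a, b)] → w = 0.15
Weighted average = (0.15·98.7 + 0.15·197.0 + 0.67·169.0 + 0.67·80.3 + 0.15·121.5) / (0.15 + 0.15 + 0.67 + 0.67 + 0.15)
  = 229.6110 / 1.7900 = 128.274

128.274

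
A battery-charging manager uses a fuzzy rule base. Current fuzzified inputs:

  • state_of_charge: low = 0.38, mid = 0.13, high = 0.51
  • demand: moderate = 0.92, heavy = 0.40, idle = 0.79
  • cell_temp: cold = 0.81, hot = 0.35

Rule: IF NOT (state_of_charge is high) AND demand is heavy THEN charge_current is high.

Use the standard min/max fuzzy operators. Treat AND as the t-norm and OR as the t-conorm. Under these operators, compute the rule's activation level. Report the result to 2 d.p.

0.40

firing strength: ¬high=1−0.51=0.49, heavy=0.40; AND[min(a, b)] → w = 0.40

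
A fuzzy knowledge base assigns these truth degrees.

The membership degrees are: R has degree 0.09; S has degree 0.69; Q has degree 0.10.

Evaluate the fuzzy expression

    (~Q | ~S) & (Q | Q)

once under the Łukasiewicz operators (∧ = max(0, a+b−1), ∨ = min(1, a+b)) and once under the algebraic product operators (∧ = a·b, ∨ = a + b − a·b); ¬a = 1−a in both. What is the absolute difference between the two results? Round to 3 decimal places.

0.023

Under Łukasiewicz:
  ~Q = 1 − 0.10 = 0.90
  ~S = 1 − 0.69 = 0.31
  ~Q | ~S = min(1, a+b) on (0.90, 0.31) = 1.00
  Q | Q = min(1, a+b) on (0.10, 0.10) = 0.20
  (~Q | ~S) & (Q | Q) = max(0, a+b−1) on (1.00, 0.20) = 0.20
  → value = 0.2000
Under algebraic product:
  ~Q = 1 − 0.1000 = 0.9000
  ~S = 1 − 0.6900 = 0.3100
  ~Q | ~S = a + b − a·b on (0.9000, 0.3100) = 0.9310
  Q | Q = a + b − a·b on (0.1000, 0.1000) = 0.1900
  (~Q | ~S) & (Q | Q) = a·b on (0.9310, 0.1900) = 0.1769
  → value = 0.1769
|0.2000 − 0.1769| = 0.023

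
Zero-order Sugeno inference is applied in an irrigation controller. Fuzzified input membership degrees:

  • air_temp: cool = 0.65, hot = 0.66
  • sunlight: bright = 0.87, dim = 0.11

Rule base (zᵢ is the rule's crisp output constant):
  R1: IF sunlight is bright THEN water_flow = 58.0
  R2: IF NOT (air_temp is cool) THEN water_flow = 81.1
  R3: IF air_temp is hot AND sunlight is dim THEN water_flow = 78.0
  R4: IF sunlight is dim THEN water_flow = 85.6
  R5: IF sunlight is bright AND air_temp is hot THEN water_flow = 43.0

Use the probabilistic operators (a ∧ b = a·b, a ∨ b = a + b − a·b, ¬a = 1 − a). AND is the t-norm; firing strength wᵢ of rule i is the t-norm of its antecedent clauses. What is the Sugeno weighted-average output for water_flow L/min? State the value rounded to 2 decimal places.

60.00

R1 (z=58.0): bright=0.87 → w = 0.8700
R2 (z=81.1): ¬cool=1−0.65=0.35 → w = 0.3500
R3 (z=78.0): hot=0.66, dim=0.11; AND[a·b] → w = 0.0726
R4 (z=85.6): dim=0.11 → w = 0.1100
R5 (z=43.0): bright=0.87, hot=0.66; AND[a·b] → w = 0.5742
Weighted average = (0.8700·58.0 + 0.3500·81.1 + 0.0726·78.0 + 0.1100·85.6 + 0.5742·43.0) / (0.8700 + 0.3500 + 0.0726 + 0.1100 + 0.5742)
  = 118.6144 / 1.9768 = 60.00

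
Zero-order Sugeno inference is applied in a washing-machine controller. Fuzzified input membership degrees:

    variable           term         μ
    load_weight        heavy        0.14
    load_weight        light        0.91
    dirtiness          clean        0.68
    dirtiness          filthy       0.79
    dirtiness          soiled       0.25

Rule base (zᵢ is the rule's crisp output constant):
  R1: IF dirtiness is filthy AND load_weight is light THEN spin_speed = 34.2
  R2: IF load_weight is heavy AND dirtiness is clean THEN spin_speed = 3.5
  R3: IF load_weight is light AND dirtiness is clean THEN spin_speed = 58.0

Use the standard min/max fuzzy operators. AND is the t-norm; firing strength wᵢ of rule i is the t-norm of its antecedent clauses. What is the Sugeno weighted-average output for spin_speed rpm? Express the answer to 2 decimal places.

R1 (z=34.2): filthy=0.79, light=0.91; AND[min(a, b)] → w = 0.79
R2 (z=3.5): heavy=0.14, clean=0.68; AND[min(a, b)] → w = 0.14
R3 (z=58.0): light=0.91, clean=0.68; AND[min(a, b)] → w = 0.68
Weighted average = (0.79·34.2 + 0.14·3.5 + 0.68·58.0) / (0.79 + 0.14 + 0.68)
  = 66.9480 / 1.6100 = 41.58

41.58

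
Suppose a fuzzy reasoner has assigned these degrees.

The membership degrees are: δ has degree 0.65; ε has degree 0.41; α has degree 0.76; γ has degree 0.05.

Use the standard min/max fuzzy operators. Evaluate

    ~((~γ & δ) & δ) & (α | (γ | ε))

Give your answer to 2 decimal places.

0.35

~γ = 1 − 0.05 = 0.95
~γ & δ = min(a, b) on (0.95, 0.65) = 0.65
(~γ & δ) & δ = min(a, b) on (0.65, 0.65) = 0.65
~((~γ & δ) & δ) = 1 − 0.65 = 0.35
γ | ε = max(a, b) on (0.05, 0.41) = 0.41
α | (γ | ε) = max(a, b) on (0.76, 0.41) = 0.76
~((~γ & δ) & δ) & (α | (γ | ε)) = min(a, b) on (0.35, 0.76) = 0.35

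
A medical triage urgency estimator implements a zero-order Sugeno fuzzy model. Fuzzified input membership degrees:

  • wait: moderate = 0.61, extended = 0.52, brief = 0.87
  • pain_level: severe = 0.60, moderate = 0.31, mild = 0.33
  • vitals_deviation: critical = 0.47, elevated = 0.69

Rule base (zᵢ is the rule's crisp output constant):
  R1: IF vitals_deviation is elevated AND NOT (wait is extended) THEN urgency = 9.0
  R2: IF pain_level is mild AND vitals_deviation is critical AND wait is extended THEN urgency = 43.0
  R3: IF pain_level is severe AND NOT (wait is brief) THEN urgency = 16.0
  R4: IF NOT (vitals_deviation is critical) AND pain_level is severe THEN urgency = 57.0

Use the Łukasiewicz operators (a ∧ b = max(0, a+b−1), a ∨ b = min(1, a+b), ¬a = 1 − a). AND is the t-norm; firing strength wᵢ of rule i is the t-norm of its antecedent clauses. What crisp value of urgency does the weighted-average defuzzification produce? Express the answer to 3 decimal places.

R1 (z=9.0): elevated=0.69, ¬extended=1−0.52=0.48; AND[max(0, a+b−1)] → w = 0.17
R2 (z=43.0): mild=0.33, critical=0.47, extended=0.52; AND[max(0, a+b−1)] → w = 0.00
R3 (z=16.0): severe=0.60, ¬brief=1−0.87=0.13; AND[max(0, a+b−1)] → w = 0.00
R4 (z=57.0): ¬critical=1−0.47=0.53, severe=0.60; AND[max(0, a+b−1)] → w = 0.13
Weighted average = (0.17·9.0 + 0.00·43.0 + 0.00·16.0 + 0.13·57.0) / (0.17 + 0.00 + 0.00 + 0.13)
  = 8.9400 / 0.3000 = 29.800

29.800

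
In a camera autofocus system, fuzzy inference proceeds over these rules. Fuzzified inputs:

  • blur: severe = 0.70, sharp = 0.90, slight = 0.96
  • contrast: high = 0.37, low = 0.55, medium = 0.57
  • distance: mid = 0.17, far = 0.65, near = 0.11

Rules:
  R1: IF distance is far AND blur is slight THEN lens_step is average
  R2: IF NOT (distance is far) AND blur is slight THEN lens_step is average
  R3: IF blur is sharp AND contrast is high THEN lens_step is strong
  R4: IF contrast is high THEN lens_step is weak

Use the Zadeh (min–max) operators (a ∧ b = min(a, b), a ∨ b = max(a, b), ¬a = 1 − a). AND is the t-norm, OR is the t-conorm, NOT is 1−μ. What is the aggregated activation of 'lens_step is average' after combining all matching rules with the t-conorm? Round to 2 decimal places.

0.65

R1: far=0.65, slight=0.96; AND[min(a, b)] → w = 0.65
R2: ¬far=1−0.65=0.35, slight=0.96; AND[min(a, b)] → w = 0.35
R3: sharp=0.90, high=0.37; AND[min(a, b)] → w = 0.37
R4: high=0.37 → w = 0.37
Rules with consequent 'average': {R1, R2} → strengths 0.65, 0.35
Aggregate via t-conorm [max(a, b)]: 0.65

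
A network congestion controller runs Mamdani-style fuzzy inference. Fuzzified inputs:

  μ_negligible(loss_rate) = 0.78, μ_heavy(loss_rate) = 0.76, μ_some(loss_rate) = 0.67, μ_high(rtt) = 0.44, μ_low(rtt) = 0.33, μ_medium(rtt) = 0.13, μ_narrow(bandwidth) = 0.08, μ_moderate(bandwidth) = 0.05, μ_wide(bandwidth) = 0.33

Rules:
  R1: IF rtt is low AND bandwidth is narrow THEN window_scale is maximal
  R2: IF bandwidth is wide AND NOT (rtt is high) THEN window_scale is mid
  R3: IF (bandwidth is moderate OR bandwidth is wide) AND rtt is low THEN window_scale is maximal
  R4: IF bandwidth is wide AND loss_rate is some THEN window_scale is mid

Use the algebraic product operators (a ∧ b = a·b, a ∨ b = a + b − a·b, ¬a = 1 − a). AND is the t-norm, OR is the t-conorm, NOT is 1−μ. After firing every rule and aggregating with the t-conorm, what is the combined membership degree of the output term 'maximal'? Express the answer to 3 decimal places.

0.143

R1: low=0.33, narrow=0.08; AND[a·b] → w = 0.0264
R2: wide=0.33, ¬high=1−0.44=0.56; AND[a·b] → w = 0.1848
R3: (moderate=0.05 OR wide=0.33) = 0.3635; AND[a·b] with low=0.33 → w = 0.1200
R4: wide=0.33, some=0.67; AND[a·b] → w = 0.2211
Rules with consequent 'maximal': {R1, R3} → strengths 0.0264, 0.1200
Aggregate via t-conorm [a + b − a·b]: 0.1432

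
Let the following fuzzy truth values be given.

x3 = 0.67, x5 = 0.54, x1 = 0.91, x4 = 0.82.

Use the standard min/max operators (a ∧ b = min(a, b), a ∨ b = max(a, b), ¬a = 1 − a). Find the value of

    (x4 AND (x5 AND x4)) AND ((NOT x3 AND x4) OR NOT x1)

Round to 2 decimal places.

0.33

x5 AND x4 = min(a, b) on (0.54, 0.82) = 0.54
x4 AND (x5 AND x4) = min(a, b) on (0.82, 0.54) = 0.54
NOT x3 = 1 − 0.67 = 0.33
NOT x3 AND x4 = min(a, b) on (0.33, 0.82) = 0.33
NOT x1 = 1 − 0.91 = 0.09
(NOT x3 AND x4) OR NOT x1 = max(a, b) on (0.33, 0.09) = 0.33
(x4 AND (x5 AND x4)) AND ((NOT x3 AND x4) OR NOT x1) = min(a, b) on (0.54, 0.33) = 0.33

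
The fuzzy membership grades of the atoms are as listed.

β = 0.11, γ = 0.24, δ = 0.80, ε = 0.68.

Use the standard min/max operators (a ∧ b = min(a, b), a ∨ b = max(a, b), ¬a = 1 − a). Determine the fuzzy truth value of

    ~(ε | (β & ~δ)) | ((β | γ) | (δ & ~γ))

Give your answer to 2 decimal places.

0.76

~δ = 1 − 0.80 = 0.20
β & ~δ = min(a, b) on (0.11, 0.20) = 0.11
ε | (β & ~δ) = max(a, b) on (0.68, 0.11) = 0.68
~(ε | (β & ~δ)) = 1 − 0.68 = 0.32
β | γ = max(a, b) on (0.11, 0.24) = 0.24
~γ = 1 − 0.24 = 0.76
δ & ~γ = min(a, b) on (0.80, 0.76) = 0.76
(β | γ) | (δ & ~γ) = max(a, b) on (0.24, 0.76) = 0.76
~(ε | (β & ~δ)) | ((β | γ) | (δ & ~γ)) = max(a, b) on (0.32, 0.76) = 0.76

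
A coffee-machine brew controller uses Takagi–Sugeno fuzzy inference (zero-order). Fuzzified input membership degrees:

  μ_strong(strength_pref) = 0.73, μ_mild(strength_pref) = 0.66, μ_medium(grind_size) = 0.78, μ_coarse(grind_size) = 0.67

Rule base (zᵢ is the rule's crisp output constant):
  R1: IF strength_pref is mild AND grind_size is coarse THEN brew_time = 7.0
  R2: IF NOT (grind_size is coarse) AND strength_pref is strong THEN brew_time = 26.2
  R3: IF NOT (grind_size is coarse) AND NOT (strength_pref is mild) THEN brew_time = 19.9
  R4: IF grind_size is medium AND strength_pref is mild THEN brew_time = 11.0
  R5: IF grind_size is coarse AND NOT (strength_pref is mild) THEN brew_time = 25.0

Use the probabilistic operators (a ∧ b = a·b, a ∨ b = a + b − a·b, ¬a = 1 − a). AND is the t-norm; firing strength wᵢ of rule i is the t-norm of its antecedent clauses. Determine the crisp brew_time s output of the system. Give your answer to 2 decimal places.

14.95

R1 (z=7.0): mild=0.66, coarse=0.67; AND[a·b] → w = 0.4422
R2 (z=26.2): ¬coarse=1−0.67=0.33, strong=0.73; AND[a·b] → w = 0.2409
R3 (z=19.9): ¬coarse=1−0.67=0.33, ¬mild=1−0.66=0.34; AND[a·b] → w = 0.1122
R4 (z=11.0): medium=0.78, mild=0.66; AND[a·b] → w = 0.5148
R5 (z=25.0): coarse=0.67, ¬mild=1−0.66=0.34; AND[a·b] → w = 0.2278
Weighted average = (0.4422·7.0 + 0.2409·26.2 + 0.1122·19.9 + 0.5148·11.0 + 0.2278·25.0) / (0.4422 + 0.2409 + 0.1122 + 0.5148 + 0.2278)
  = 22.9976 / 1.5379 = 14.95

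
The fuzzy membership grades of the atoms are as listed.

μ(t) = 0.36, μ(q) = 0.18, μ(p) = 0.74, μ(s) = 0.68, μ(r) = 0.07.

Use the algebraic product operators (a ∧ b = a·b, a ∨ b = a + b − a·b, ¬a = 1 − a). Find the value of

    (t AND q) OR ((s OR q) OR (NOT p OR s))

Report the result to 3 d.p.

t AND q = a·b on (0.3600, 0.1800) = 0.0648
s OR q = a + b − a·b on (0.6800, 0.1800) = 0.7376
NOT p = 1 − 0.7400 = 0.2600
NOT p OR s = a + b − a·b on (0.2600, 0.6800) = 0.7632
(s OR q) OR (NOT p OR s) = a + b − a·b on (0.7376, 0.7632) = 0.9379
(t AND q) OR ((s OR q) OR (NOT p OR s)) = a + b − a·b on (0.0648, 0.9379) = 0.9419

0.942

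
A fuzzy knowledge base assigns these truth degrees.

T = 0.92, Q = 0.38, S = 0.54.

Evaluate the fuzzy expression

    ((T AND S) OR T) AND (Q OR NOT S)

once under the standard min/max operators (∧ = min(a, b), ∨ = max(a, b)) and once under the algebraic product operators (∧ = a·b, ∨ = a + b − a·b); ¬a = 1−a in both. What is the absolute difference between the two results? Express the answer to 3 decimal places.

Under standard min/max:
  T AND S = min(a, b) on (0.92, 0.54) = 0.54
  (T AND S) OR T = max(a, b) on (0.54, 0.92) = 0.92
  NOT S = 1 − 0.54 = 0.46
  Q OR NOT S = max(a, b) on (0.38, 0.46) = 0.46
  ((T AND S) OR T) AND (Q OR NOT S) = min(a, b) on (0.92, 0.46) = 0.46
  → value = 0.4600
Under algebraic product:
  T AND S = a·b on (0.9200, 0.5400) = 0.4968
  (T AND S) OR T = a + b − a·b on (0.4968, 0.9200) = 0.9597
  NOT S = 1 − 0.5400 = 0.4600
  Q OR NOT S = a + b − a·b on (0.3800, 0.4600) = 0.6652
  ((T AND S) OR T) AND (Q OR NOT S) = a·b on (0.9597, 0.6652) = 0.6384
  → value = 0.6384
|0.4600 − 0.6384| = 0.178

0.178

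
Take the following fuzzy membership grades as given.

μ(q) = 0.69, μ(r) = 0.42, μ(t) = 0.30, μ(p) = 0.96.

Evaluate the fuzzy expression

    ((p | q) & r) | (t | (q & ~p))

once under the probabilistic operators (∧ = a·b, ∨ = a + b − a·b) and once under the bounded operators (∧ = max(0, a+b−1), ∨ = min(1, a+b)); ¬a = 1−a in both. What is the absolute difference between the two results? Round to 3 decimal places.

0.118

Under probabilistic:
  p | q = a + b − a·b on (0.9600, 0.6900) = 0.9876
  (p | q) & r = a·b on (0.9876, 0.4200) = 0.4148
  ~p = 1 − 0.9600 = 0.0400
  q & ~p = a·b on (0.6900, 0.0400) = 0.0276
  t | (q & ~p) = a + b − a·b on (0.3000, 0.0276) = 0.3193
  ((p | q) & r) | (t | (q & ~p)) = a + b − a·b on (0.4148, 0.3193) = 0.6017
  → value = 0.6017
Under bounded:
  p | q = min(1, a+b) on (0.96, 0.69) = 1.00
  (p | q) & r = max(0, a+b−1) on (1.00, 0.42) = 0.42
  ~p = 1 − 0.96 = 0.04
  q & ~p = max(0, a+b−1) on (0.69, 0.04) = 0.00
  t | (q & ~p) = min(1, a+b) on (0.30, 0.00) = 0.30
  ((p | q) & r) | (t | (q & ~p)) = min(1, a+b) on (0.42, 0.30) = 0.72
  → value = 0.7200
|0.6017 − 0.7200| = 0.118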